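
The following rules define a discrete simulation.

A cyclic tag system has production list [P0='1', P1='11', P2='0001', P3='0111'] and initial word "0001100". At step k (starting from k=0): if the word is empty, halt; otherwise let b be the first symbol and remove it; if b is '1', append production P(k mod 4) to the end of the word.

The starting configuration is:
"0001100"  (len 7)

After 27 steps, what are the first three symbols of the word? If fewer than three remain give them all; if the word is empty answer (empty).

t=0: "0001100"  (len 7)
t=1: "001100"  (len 6)
t=2: "01100"  (len 5)
t=3: "1100"  (len 4)
t=4: "1000111"  (len 7)
t=5: "0001111"  (len 7)
t=6: "001111"  (len 6)
t=7: "01111"  (len 5)
t=8: "1111"  (len 4)
t=9: "1111"  (len 4)
t=10: "11111"  (len 5)
t=11: "11110001"  (len 8)
t=12: "11100010111"  (len 11)
t=13: "11000101111"  (len 11)
t=14: "100010111111"  (len 12)
t=15: "000101111110001"  (len 15)
t=16: "00101111110001"  (len 14)
t=17: "0101111110001"  (len 13)
t=18: "101111110001"  (len 12)
t=19: "011111100010001"  (len 15)
t=20: "11111100010001"  (len 14)
t=21: "11111000100011"  (len 14)
t=22: "111100010001111"  (len 15)
t=23: "111000100011110001"  (len 18)
t=24: "110001000111100010111"  (len 21)
t=25: "100010001111000101111"  (len 21)
t=26: "0001000111100010111111"  (len 22)
t=27: "001000111100010111111"  (len 21)

001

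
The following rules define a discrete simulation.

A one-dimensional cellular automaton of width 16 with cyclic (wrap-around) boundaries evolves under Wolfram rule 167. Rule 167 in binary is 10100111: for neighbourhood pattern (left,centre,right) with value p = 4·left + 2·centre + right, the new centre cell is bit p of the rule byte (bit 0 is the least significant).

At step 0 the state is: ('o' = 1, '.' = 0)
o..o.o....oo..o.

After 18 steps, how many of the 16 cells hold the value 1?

step 0: o..o.o....oo..o.
step 1: o.oooo.ooo...ooo
step 2: .o.oo.o.o..oo.oo
step 3: ooo..oooo.o..o..
step 4: .o..o.oo.oo.oo.o
step 5: oo.ooo..o..o..oo
step 6: o.o.o..oo.oo.o.o
step 7: .oooo.o..o..ooo.
step 8: o.oo.oo.oo.o.o..
step 9: oo..o..o..oooo.o
step 10: o..oo.oo.o.oo.o.
step 11: o.o..o..ooo..ooo
step 12: .oo.oo.o.o..o.oo
step 13: o..o..oooo.ooo..
step 14: o.oo.o.oo.o.o..o
step 15: .o..ooo..oooo.o.
step 16: oo.o.o..o.oo.oo.
step 17: ..oooo.ooo..o..o
step 18: .o.oo.o.o..oo.oo

9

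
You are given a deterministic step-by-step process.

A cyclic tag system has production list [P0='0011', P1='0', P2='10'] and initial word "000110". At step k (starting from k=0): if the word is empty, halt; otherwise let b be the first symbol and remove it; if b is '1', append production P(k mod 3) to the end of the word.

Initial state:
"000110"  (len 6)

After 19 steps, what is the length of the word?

7

k=0  "000110"  (len 6)
k=1  "00110"  (len 5)
k=2  "0110"  (len 4)
k=3  "110"  (len 3)
k=4  "100011"  (len 6)
k=5  "000110"  (len 6)
k=6  "00110"  (len 5)
k=7  "0110"  (len 4)
k=8  "110"  (len 3)
k=9  "1010"  (len 4)
k=10  "0100011"  (len 7)
k=11  "100011"  (len 6)
k=12  "0001110"  (len 7)
k=13  "001110"  (len 6)
k=14  "01110"  (len 5)
k=15  "1110"  (len 4)
k=16  "1100011"  (len 7)
k=17  "1000110"  (len 7)
k=18  "00011010"  (len 8)
k=19  "0011010"  (len 7)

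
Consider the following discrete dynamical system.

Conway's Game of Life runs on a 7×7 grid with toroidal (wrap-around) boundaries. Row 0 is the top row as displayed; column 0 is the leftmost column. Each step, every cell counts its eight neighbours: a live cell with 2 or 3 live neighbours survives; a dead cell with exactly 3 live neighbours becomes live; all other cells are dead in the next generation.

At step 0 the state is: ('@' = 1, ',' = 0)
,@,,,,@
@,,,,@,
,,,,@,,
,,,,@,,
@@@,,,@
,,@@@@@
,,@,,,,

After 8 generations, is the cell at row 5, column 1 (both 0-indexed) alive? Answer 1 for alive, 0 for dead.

step 0: ,@,,,,@
@,,,,@,
,,,,@,,
,,,,@,,
@@@,,,@
,,@@@@@
,,@,,,,
step 1: @@,,,,@
@,,,,@@
,,,,@@,
@@,@,@,
@@@,,,@
,,,,@@@
@@@,@,@
step 2: ,,@,,,,
,@,,@,,
,@,,,,,
,,,@,@,
,,@@,,,
,,,,@,,
,,@@@,,
step 3: ,@@,@,,
,@@,,,,
,,@,@,,
,,,@@,,
,,@@,,,
,,,,@,,
,,@,@,,
step 4: ,,,,,,,
,,,,,,,
,@@,@,,
,,,,@,,
,,@,,,,
,,@,@,,
,@@,@@,
step 5: ,,,,,,,
,,,,,,,
,,,@,,,
,@@,,,,
,,,,,,,
,,@,@@,
,@@,@@,
step 6: ,,,,,,,
,,,,,,,
,,@,,,,
,,@,,,,
,@@@,,,
,@@,@@,
,@@,@@,
step 7: ,,,,,,,
,,,,,,,
,,,,,,,
,,,,,,,
,,,,@,,
@,,,,@,
,@@,@@,
step 8: ,,,,,,,
,,,,,,,
,,,,,,,
,,,,,,,
,,,,,,,
,@,@,@@
,@,,@@@

1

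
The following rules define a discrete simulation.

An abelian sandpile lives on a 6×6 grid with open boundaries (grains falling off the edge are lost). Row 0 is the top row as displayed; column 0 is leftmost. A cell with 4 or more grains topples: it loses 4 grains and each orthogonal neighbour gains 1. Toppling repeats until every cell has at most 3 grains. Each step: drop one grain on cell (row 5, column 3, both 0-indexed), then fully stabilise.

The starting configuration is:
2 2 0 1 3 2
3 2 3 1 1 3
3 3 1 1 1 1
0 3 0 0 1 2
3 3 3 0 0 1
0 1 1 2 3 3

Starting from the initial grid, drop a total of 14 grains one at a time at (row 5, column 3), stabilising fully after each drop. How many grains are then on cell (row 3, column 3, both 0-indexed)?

1

[0] 2 2 0 1 3 2
3 2 3 1 1 3
3 3 1 1 1 1
0 3 0 0 1 2
3 3 3 0 0 1
0 1 1 2 3 3
[1] 2 2 0 1 3 2
3 2 3 1 1 3
3 3 1 1 1 1
0 3 0 0 1 2
3 3 3 0 0 1
0 1 1 3 3 3
[2] 2 2 0 1 3 2
3 2 3 1 1 3
3 3 1 1 1 1
0 3 0 0 1 2
3 3 3 1 1 2
0 1 2 1 1 0
[3] 2 2 0 1 3 2
3 2 3 1 1 3
3 3 1 1 1 1
0 3 0 0 1 2
3 3 3 1 1 2
0 1 2 2 1 0
[4] 2 2 0 1 3 2
3 2 3 1 1 3
3 3 1 1 1 1
0 3 0 0 1 2
3 3 3 1 1 2
0 1 2 3 1 0
[5] 2 2 0 1 3 2
3 2 3 1 1 3
3 3 1 1 1 1
0 3 0 0 1 2
3 3 3 2 1 2
0 1 3 0 2 0
[6] 2 2 0 1 3 2
3 2 3 1 1 3
3 3 1 1 1 1
0 3 0 0 1 2
3 3 3 2 1 2
0 1 3 1 2 0
[7] 2 2 0 1 3 2
3 2 3 1 1 3
3 3 1 1 1 1
0 3 0 0 1 2
3 3 3 2 1 2
0 1 3 2 2 0
[8] 2 2 0 1 3 2
3 2 3 1 1 3
3 3 1 1 1 1
0 3 0 0 1 2
3 3 3 2 1 2
0 1 3 3 2 0
[9] 3 3 1 1 3 2
1 1 0 2 1 3
1 2 3 1 1 1
3 1 2 1 1 2
0 2 2 0 2 2
1 3 1 2 3 0
[10] 3 3 1 1 3 2
1 1 0 2 1 3
1 2 3 1 1 1
3 1 2 1 1 2
0 2 2 0 2 2
1 3 1 3 3 0
[11] 3 3 1 1 3 2
1 1 0 2 1 3
1 2 3 1 1 1
3 1 2 1 1 2
0 2 2 1 3 2
1 3 2 1 0 1
[12] 3 3 1 1 3 2
1 1 0 2 1 3
1 2 3 1 1 1
3 1 2 1 1 2
0 2 2 1 3 2
1 3 2 2 0 1
[13] 3 3 1 1 3 2
1 1 0 2 1 3
1 2 3 1 1 1
3 1 2 1 1 2
0 2 2 1 3 2
1 3 2 3 0 1
[14] 3 3 1 1 3 2
1 1 0 2 1 3
1 2 3 1 1 1
3 1 2 1 1 2
0 2 2 2 3 2
1 3 3 0 1 1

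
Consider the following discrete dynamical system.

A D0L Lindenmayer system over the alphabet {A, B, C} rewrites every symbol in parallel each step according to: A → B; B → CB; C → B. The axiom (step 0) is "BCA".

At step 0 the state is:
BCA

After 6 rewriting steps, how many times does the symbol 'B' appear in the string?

gen 0: BCA
gen 1: CBBB
gen 2: BCBCBCB
gen 3: CBBCBBCBBCB
gen 4: BCBCBBCBCBBCBCBBCB
gen 5: CBBCBBCBCBBCBBCBCBBCBBCBCBBCB
gen 6: BCBCBBCBCBBCBBCBCBBCBCBBCBBCBCBBCBCBBCBBCBCBBCB

29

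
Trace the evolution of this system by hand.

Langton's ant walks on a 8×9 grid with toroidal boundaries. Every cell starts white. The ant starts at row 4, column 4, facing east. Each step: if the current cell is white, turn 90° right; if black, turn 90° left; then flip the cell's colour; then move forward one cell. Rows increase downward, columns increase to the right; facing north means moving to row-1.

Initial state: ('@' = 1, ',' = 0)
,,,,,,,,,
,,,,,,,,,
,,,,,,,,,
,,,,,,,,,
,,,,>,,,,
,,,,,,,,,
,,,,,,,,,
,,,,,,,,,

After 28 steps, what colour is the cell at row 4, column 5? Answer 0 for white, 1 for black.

1

step 0: ,,,,,,,,,
,,,,,,,,,
,,,,,,,,,
,,,,,,,,,
,,,,>,,,,
,,,,,,,,,
,,,,,,,,,
,,,,,,,,,
step 1: ,,,,,,,,,
,,,,,,,,,
,,,,,,,,,
,,,,,,,,,
,,,,@,,,,
,,,,v,,,,
,,,,,,,,,
,,,,,,,,,
step 2: ,,,,,,,,,
,,,,,,,,,
,,,,,,,,,
,,,,,,,,,
,,,,@,,,,
,,,<@,,,,
,,,,,,,,,
,,,,,,,,,
step 3: ,,,,,,,,,
,,,,,,,,,
,,,,,,,,,
,,,,,,,,,
,,,^@,,,,
,,,@@,,,,
,,,,,,,,,
,,,,,,,,,
step 4: ,,,,,,,,,
,,,,,,,,,
,,,,,,,,,
,,,,,,,,,
,,,@>,,,,
,,,@@,,,,
,,,,,,,,,
,,,,,,,,,
step 5: ,,,,,,,,,
,,,,,,,,,
,,,,,,,,,
,,,,^,,,,
,,,@,,,,,
,,,@@,,,,
,,,,,,,,,
,,,,,,,,,
step 6: ,,,,,,,,,
,,,,,,,,,
,,,,,,,,,
,,,,@>,,,
,,,@,,,,,
,,,@@,,,,
,,,,,,,,,
,,,,,,,,,
step 7: ,,,,,,,,,
,,,,,,,,,
,,,,,,,,,
,,,,@@,,,
,,,@,v,,,
,,,@@,,,,
,,,,,,,,,
,,,,,,,,,
step 8: ,,,,,,,,,
,,,,,,,,,
,,,,,,,,,
,,,,@@,,,
,,,@<@,,,
,,,@@,,,,
,,,,,,,,,
,,,,,,,,,
step 9: ,,,,,,,,,
,,,,,,,,,
,,,,,,,,,
,,,,^@,,,
,,,@@@,,,
,,,@@,,,,
,,,,,,,,,
,,,,,,,,,
step 10: ,,,,,,,,,
,,,,,,,,,
,,,,,,,,,
,,,<,@,,,
,,,@@@,,,
,,,@@,,,,
,,,,,,,,,
,,,,,,,,,
step 11: ,,,,,,,,,
,,,,,,,,,
,,,^,,,,,
,,,@,@,,,
,,,@@@,,,
,,,@@,,,,
,,,,,,,,,
,,,,,,,,,
step 12: ,,,,,,,,,
,,,,,,,,,
,,,@>,,,,
,,,@,@,,,
,,,@@@,,,
,,,@@,,,,
,,,,,,,,,
,,,,,,,,,
step 13: ,,,,,,,,,
,,,,,,,,,
,,,@@,,,,
,,,@v@,,,
,,,@@@,,,
,,,@@,,,,
,,,,,,,,,
,,,,,,,,,
step 14: ,,,,,,,,,
,,,,,,,,,
,,,@@,,,,
,,,<@@,,,
,,,@@@,,,
,,,@@,,,,
,,,,,,,,,
,,,,,,,,,
step 15: ,,,,,,,,,
,,,,,,,,,
,,,@@,,,,
,,,,@@,,,
,,,v@@,,,
,,,@@,,,,
,,,,,,,,,
,,,,,,,,,
step 16: ,,,,,,,,,
,,,,,,,,,
,,,@@,,,,
,,,,@@,,,
,,,,>@,,,
,,,@@,,,,
,,,,,,,,,
,,,,,,,,,
step 17: ,,,,,,,,,
,,,,,,,,,
,,,@@,,,,
,,,,^@,,,
,,,,,@,,,
,,,@@,,,,
,,,,,,,,,
,,,,,,,,,
step 18: ,,,,,,,,,
,,,,,,,,,
,,,@@,,,,
,,,<,@,,,
,,,,,@,,,
,,,@@,,,,
,,,,,,,,,
,,,,,,,,,
step 19: ,,,,,,,,,
,,,,,,,,,
,,,^@,,,,
,,,@,@,,,
,,,,,@,,,
,,,@@,,,,
,,,,,,,,,
,,,,,,,,,
step 20: ,,,,,,,,,
,,,,,,,,,
,,<,@,,,,
,,,@,@,,,
,,,,,@,,,
,,,@@,,,,
,,,,,,,,,
,,,,,,,,,
step 21: ,,,,,,,,,
,,^,,,,,,
,,@,@,,,,
,,,@,@,,,
,,,,,@,,,
,,,@@,,,,
,,,,,,,,,
,,,,,,,,,
step 22: ,,,,,,,,,
,,@>,,,,,
,,@,@,,,,
,,,@,@,,,
,,,,,@,,,
,,,@@,,,,
,,,,,,,,,
,,,,,,,,,
step 23: ,,,,,,,,,
,,@@,,,,,
,,@v@,,,,
,,,@,@,,,
,,,,,@,,,
,,,@@,,,,
,,,,,,,,,
,,,,,,,,,
step 24: ,,,,,,,,,
,,@@,,,,,
,,<@@,,,,
,,,@,@,,,
,,,,,@,,,
,,,@@,,,,
,,,,,,,,,
,,,,,,,,,
step 25: ,,,,,,,,,
,,@@,,,,,
,,,@@,,,,
,,v@,@,,,
,,,,,@,,,
,,,@@,,,,
,,,,,,,,,
,,,,,,,,,
step 26: ,,,,,,,,,
,,@@,,,,,
,,,@@,,,,
,<@@,@,,,
,,,,,@,,,
,,,@@,,,,
,,,,,,,,,
,,,,,,,,,
step 27: ,,,,,,,,,
,,@@,,,,,
,^,@@,,,,
,@@@,@,,,
,,,,,@,,,
,,,@@,,,,
,,,,,,,,,
,,,,,,,,,
step 28: ,,,,,,,,,
,,@@,,,,,
,@>@@,,,,
,@@@,@,,,
,,,,,@,,,
,,,@@,,,,
,,,,,,,,,
,,,,,,,,,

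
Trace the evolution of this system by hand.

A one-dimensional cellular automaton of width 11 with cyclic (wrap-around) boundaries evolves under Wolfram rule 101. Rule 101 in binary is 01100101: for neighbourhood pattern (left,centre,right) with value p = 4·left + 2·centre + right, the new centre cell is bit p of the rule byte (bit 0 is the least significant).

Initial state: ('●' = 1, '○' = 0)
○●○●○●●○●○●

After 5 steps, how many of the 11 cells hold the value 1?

gen 0: ○●○●○●●○●○●
gen 1: ●●●●●○●●●●●
gen 2: ○○○○●●○○○○○
gen 3: ●●●○○●○●●●●
gen 4: ○○●○○●●○○○○
gen 5: ●○●○○○●○●●●

6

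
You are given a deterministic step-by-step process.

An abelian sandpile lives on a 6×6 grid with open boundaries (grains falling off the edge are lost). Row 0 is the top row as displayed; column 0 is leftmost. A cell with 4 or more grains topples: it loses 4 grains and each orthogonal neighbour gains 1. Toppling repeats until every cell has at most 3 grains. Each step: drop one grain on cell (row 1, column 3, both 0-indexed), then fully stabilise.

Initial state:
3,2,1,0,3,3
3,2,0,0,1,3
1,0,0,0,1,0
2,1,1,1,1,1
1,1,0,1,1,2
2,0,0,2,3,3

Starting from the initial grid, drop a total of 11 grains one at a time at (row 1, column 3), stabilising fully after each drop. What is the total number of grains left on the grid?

t=0: 3,2,1,0,3,3
3,2,0,0,1,3
1,0,0,0,1,0
2,1,1,1,1,1
1,1,0,1,1,2
2,0,0,2,3,3
t=1: 3,2,1,0,3,3
3,2,0,1,1,3
1,0,0,0,1,0
2,1,1,1,1,1
1,1,0,1,1,2
2,0,0,2,3,3
t=2: 3,2,1,0,3,3
3,2,0,2,1,3
1,0,0,0,1,0
2,1,1,1,1,1
1,1,0,1,1,2
2,0,0,2,3,3
t=3: 3,2,1,0,3,3
3,2,0,3,1,3
1,0,0,0,1,0
2,1,1,1,1,1
1,1,0,1,1,2
2,0,0,2,3,3
t=4: 3,2,1,1,3,3
3,2,1,0,2,3
1,0,0,1,1,0
2,1,1,1,1,1
1,1,0,1,1,2
2,0,0,2,3,3
t=5: 3,2,1,1,3,3
3,2,1,1,2,3
1,0,0,1,1,0
2,1,1,1,1,1
1,1,0,1,1,2
2,0,0,2,3,3
t=6: 3,2,1,1,3,3
3,2,1,2,2,3
1,0,0,1,1,0
2,1,1,1,1,1
1,1,0,1,1,2
2,0,0,2,3,3
t=7: 3,2,1,1,3,3
3,2,1,3,2,3
1,0,0,1,1,0
2,1,1,1,1,1
1,1,0,1,1,2
2,0,0,2,3,3
t=8: 3,2,1,2,3,3
3,2,2,0,3,3
1,0,0,2,1,0
2,1,1,1,1,1
1,1,0,1,1,2
2,0,0,2,3,3
t=9: 3,2,1,2,3,3
3,2,2,1,3,3
1,0,0,2,1,0
2,1,1,1,1,1
1,1,0,1,1,2
2,0,0,2,3,3
t=10: 3,2,1,2,3,3
3,2,2,2,3,3
1,0,0,2,1,0
2,1,1,1,1,1
1,1,0,1,1,2
2,0,0,2,3,3
t=11: 3,2,1,2,3,3
3,2,2,3,3,3
1,0,0,2,1,0
2,1,1,1,1,1
1,1,0,1,1,2
2,0,0,2,3,3

57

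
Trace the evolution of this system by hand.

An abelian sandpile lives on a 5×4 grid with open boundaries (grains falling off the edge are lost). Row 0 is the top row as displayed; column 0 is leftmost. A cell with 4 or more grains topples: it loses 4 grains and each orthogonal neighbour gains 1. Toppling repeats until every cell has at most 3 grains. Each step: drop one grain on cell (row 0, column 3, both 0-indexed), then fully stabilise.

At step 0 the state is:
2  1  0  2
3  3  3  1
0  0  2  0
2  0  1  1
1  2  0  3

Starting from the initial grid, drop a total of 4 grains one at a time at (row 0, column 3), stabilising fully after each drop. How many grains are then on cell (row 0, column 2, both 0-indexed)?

0) 2  1  0  2
3  3  3  1
0  0  2  0
2  0  1  1
1  2  0  3
1) 2  1  0  3
3  3  3  1
0  0  2  0
2  0  1  1
1  2  0  3
2) 2  1  1  0
3  3  3  2
0  0  2  0
2  0  1  1
1  2  0  3
3) 2  1  1  1
3  3  3  2
0  0  2  0
2  0  1  1
1  2  0  3
4) 2  1  1  2
3  3  3  2
0  0  2  0
2  0  1  1
1  2  0  3

1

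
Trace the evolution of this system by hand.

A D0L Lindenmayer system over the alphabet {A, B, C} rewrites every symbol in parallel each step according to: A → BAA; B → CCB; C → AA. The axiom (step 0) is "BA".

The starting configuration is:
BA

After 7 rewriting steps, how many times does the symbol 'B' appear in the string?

772

t=0: BA
t=1: CCBBAA
t=2: AAAACCBCCBBAABAA
t=3: BAABAABAABAAAAAACCBAAAACCBCCBBAABAACCBBAABAA
t=4: CCBBAABAACCBBAABAACCBBAABAACCBBAABAABAABAABAABAAAAAACCBBAA…AAAAACCBAAAACCBCCBBAABAACCBBAABAAAAAACCBCCBBAABAACCBBAABAA  (len 124)
t=5: AAAACCBCCBBAABAACCBBAABAAAAAACCBCCBBAABAACCBBAABAAAAAACCBC…AAAAACCBAAAACCBCCBBAABAACCBBAABAAAAAACCBCCBBAABAACCBBAABAA  (len 348)
t=6: BAABAABAABAAAAAACCBAAAACCBCCBBAABAACCBBAABAAAAAACCBCCBBAAB…AAAAACCBAAAACCBCCBBAABAACCBBAABAAAAAACCBCCBBAABAACCBBAABAA  (len 972)
t=7: CCBBAABAACCBBAABAACCBBAABAACCBBAABAABAABAABAABAAAAAACCBBAA…AAAAACCBAAAACCBCCBBAABAACCBBAABAAAAAACCBCCBBAABAACCBBAABAA  (len 2716)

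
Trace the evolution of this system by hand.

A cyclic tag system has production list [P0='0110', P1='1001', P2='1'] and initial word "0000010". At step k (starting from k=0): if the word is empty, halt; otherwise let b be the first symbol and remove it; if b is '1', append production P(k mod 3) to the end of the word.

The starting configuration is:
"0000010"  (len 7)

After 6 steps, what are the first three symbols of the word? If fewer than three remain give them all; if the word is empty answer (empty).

t=0: "0000010"  (len 7)
t=1: "000010"  (len 6)
t=2: "00010"  (len 5)
t=3: "0010"  (len 4)
t=4: "010"  (len 3)
t=5: "10"  (len 2)
t=6: "01"  (len 2)

01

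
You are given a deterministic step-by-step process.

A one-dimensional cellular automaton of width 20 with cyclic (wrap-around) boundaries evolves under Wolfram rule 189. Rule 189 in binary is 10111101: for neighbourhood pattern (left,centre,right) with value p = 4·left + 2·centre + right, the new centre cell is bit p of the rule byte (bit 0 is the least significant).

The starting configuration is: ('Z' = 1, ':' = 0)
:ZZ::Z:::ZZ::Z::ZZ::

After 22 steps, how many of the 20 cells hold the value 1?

17

[0] :ZZ::Z:::ZZ::Z::ZZ::
[1] :Z:Z:ZZZ:Z:Z:ZZ:Z:ZZ
[2] ZZZZZZZ:ZZZZZZ:ZZZZ:
[3] ZZZZZZ:ZZZZZZ:ZZZZ:Z
[4] ZZZZZ:ZZZZZZ:ZZZZ:ZZ
[5] ZZZZ:ZZZZZZ:ZZZZ:ZZZ
[6] ZZZ:ZZZZZZ:ZZZZ:ZZZZ
[7] ZZ:ZZZZZZ:ZZZZ:ZZZZZ
[8] Z:ZZZZZZ:ZZZZ:ZZZZZZ
[9] :ZZZZZZ:ZZZZ:ZZZZZZZ
[10] ZZZZZZ:ZZZZ:ZZZZZZZ:
[11] ZZZZZ:ZZZZ:ZZZZZZZ:Z
[12] ZZZZ:ZZZZ:ZZZZZZZ:ZZ
[13] ZZZ:ZZZZ:ZZZZZZZ:ZZZ
[14] ZZ:ZZZZ:ZZZZZZZ:ZZZZ
[15] Z:ZZZZ:ZZZZZZZ:ZZZZZ
[16] :ZZZZ:ZZZZZZZ:ZZZZZZ
[17] ZZZZ:ZZZZZZZ:ZZZZZZ:
[18] ZZZ:ZZZZZZZ:ZZZZZZ:Z
[19] ZZ:ZZZZZZZ:ZZZZZZ:ZZ
[20] Z:ZZZZZZZ:ZZZZZZ:ZZZ
[21] :ZZZZZZZ:ZZZZZZ:ZZZZ
[22] ZZZZZZZ:ZZZZZZ:ZZZZ:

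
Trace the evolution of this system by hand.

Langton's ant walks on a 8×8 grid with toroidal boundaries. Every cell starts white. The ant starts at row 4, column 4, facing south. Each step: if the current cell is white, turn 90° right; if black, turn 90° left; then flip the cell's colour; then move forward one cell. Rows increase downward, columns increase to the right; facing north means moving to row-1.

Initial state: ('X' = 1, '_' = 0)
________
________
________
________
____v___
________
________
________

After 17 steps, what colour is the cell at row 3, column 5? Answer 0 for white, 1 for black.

k=0  ________
________
________
________
____v___
________
________
________
k=1  ________
________
________
________
___<X___
________
________
________
k=2  ________
________
________
___^____
___XX___
________
________
________
k=3  ________
________
________
___X>___
___XX___
________
________
________
k=4  ________
________
________
___XX___
___Xv___
________
________
________
k=5  ________
________
________
___XX___
___X_>__
________
________
________
k=6  ________
________
________
___XX___
___X_X__
_____v__
________
________
k=7  ________
________
________
___XX___
___X_X__
____<X__
________
________
k=8  ________
________
________
___XX___
___X^X__
____XX__
________
________
k=9  ________
________
________
___XX___
___XX>__
____XX__
________
________
k=10  ________
________
________
___XX^__
___XX___
____XX__
________
________
k=11  ________
________
________
___XXX>_
___XX___
____XX__
________
________
k=12  ________
________
________
___XXXX_
___XX_v_
____XX__
________
________
k=13  ________
________
________
___XXXX_
___XX<X_
____XX__
________
________
k=14  ________
________
________
___XX^X_
___XXXX_
____XX__
________
________
k=15  ________
________
________
___X<_X_
___XXXX_
____XX__
________
________
k=16  ________
________
________
___X__X_
___XvXX_
____XX__
________
________
k=17  ________
________
________
___X__X_
___X_>X_
____XX__
________
________

0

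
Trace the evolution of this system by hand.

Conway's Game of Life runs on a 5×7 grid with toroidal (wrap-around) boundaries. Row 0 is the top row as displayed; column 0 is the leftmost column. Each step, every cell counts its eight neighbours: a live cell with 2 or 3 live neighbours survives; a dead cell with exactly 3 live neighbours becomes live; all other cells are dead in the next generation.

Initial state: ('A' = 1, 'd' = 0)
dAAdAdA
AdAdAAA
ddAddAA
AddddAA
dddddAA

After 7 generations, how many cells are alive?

k=0  dAAdAdA
AdAdAAA
ddAddAA
AddddAA
dddddAA
k=1  dAAdAdd
ddAdAdd
dddAddd
AdddAdd
dAddAdd
k=2  dAAdAAd
dAAdAdd
dddAAdd
dddAAdd
AAAdAAd
k=3  ddddddA
dAddddd
dddddAd
dAddddd
AdddddA
k=4  ddddddA
ddddddd
ddddddd
AdddddA
AdddddA
k=5  AdddddA
ddddddd
ddddddd
AdddddA
dddddAd
k=6  ddddddA
ddddddd
ddddddd
ddddddA
dddddAd
k=7  ddddddd
ddddddd
ddddddd
ddddddd
dddddAA

2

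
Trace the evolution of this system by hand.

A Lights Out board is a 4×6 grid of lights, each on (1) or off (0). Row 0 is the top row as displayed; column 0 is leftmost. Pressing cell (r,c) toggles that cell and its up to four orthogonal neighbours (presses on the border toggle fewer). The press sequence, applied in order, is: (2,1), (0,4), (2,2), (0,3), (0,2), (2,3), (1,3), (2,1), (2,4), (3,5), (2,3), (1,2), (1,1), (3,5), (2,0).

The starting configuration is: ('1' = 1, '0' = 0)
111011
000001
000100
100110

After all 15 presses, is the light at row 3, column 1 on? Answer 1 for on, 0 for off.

step 0: 111011
000001
000100
100110
step 1: 111011
010001
111100
110110
step 2: 111100
010011
111100
110110
step 3: 111100
011011
100000
111110
step 4: 110010
011111
100000
111110
step 5: 101110
010111
100000
111110
step 6: 101110
010011
101110
111010
step 7: 101010
011101
101010
111010
step 8: 101010
001101
010010
101010
step 9: 101010
001111
010101
101000
step 10: 101010
001111
010100
101011
step 11: 101010
001011
011010
101111
step 12: 100010
010111
010010
101111
step 13: 110010
101111
000010
101111
step 14: 110010
101111
000011
101100
step 15: 110010
001111
110011
001100

0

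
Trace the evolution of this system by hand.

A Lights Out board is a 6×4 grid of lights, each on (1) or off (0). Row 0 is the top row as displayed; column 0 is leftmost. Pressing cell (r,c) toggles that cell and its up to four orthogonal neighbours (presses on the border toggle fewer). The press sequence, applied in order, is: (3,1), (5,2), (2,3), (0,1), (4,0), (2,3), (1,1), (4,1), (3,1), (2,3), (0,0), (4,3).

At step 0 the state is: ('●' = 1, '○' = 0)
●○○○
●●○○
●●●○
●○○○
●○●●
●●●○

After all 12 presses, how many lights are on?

gen 0: ●○○○
●●○○
●●●○
●○○○
●○●●
●●●○
gen 1: ●○○○
●●○○
●○●○
○●●○
●●●●
●●●○
gen 2: ●○○○
●●○○
●○●○
○●●○
●●○●
●○○●
gen 3: ●○○○
●●○●
●○○●
○●●●
●●○●
●○○●
gen 4: ○●●○
●○○●
●○○●
○●●●
●●○●
●○○●
gen 5: ○●●○
●○○●
●○○●
●●●●
○○○●
○○○●
gen 6: ○●●○
●○○○
●○●○
●●●○
○○○●
○○○●
gen 7: ○○●○
○●●○
●●●○
●●●○
○○○●
○○○●
gen 8: ○○●○
○●●○
●●●○
●○●○
●●●●
○●○●
gen 9: ○○●○
○●●○
●○●○
○●○○
●○●●
○●○●
gen 10: ○○●○
○●●●
●○○●
○●○●
●○●●
○●○●
gen 11: ●●●○
●●●●
●○○●
○●○●
●○●●
○●○●
gen 12: ●●●○
●●●●
●○○●
○●○○
●○○○
○●○○

12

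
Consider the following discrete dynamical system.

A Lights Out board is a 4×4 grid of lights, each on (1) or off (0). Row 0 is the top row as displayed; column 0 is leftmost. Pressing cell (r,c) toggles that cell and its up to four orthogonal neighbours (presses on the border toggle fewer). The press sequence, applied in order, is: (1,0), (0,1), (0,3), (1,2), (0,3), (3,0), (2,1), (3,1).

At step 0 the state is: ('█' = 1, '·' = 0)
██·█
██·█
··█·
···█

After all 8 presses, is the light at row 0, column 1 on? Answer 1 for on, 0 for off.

[0] ██·█
██·█
··█·
···█
[1] ·█·█
···█
█·█·
···█
[2] █·██
·█·█
█·█·
···█
[3] █···
·█··
█·█·
···█
[4] █·█·
··██
█···
···█
[5] █··█
··█·
█···
···█
[6] █··█
··█·
····
██·█
[7] █··█
·██·
███·
█··█
[8] █··█
·██·
█·█·
·███

0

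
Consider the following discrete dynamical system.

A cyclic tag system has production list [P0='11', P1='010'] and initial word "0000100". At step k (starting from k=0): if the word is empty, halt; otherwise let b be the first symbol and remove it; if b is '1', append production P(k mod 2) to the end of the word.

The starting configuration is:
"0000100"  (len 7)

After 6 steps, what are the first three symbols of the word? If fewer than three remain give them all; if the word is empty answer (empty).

011

step 0: "0000100"  (len 7)
step 1: "000100"  (len 6)
step 2: "00100"  (len 5)
step 3: "0100"  (len 4)
step 4: "100"  (len 3)
step 5: "0011"  (len 4)
step 6: "011"  (len 3)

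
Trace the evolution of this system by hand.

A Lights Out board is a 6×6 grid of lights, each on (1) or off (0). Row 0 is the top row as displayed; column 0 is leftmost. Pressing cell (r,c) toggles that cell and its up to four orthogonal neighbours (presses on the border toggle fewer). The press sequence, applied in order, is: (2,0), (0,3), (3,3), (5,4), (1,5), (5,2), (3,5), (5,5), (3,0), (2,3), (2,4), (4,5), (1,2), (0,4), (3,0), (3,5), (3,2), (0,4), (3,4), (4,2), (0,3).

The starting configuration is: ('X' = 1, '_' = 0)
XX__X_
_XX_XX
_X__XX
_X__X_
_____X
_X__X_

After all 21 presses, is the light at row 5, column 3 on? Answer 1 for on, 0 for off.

0

0) XX__X_
_XX_XX
_X__XX
_X__X_
_____X
_X__X_
1) XX__X_
XXX_XX
X___XX
XX__X_
_____X
_X__X_
2) XXXX__
XXXXXX
X___XX
XX__X_
_____X
_X__X_
3) XXXX__
XXXXXX
X__XXX
XXXX__
___X_X
_X__X_
4) XXXX__
XXXXXX
X__XXX
XXXX__
___XXX
_X_X_X
5) XXXX_X
XXXX__
X__XX_
XXXX__
___XXX
_X_X_X
6) XXXX_X
XXXX__
X__XX_
XXXX__
__XXXX
__X__X
7) XXXX_X
XXXX__
X__XXX
XXXXXX
__XXX_
__X__X
8) XXXX_X
XXXX__
X__XXX
XXXXXX
__XXXX
__X_X_
9) XXXX_X
XXXX__
___XXX
__XXXX
X_XXXX
__X_X_
10) XXXX_X
XXX___
__X__X
__X_XX
X_XXXX
__X_X_
11) XXXX_X
XXX_X_
__XXX_
__X__X
X_XXXX
__X_X_
12) XXXX_X
XXX_X_
__XXX_
__X___
X_XX__
__X_XX
13) XX_X_X
X__XX_
___XX_
__X___
X_XX__
__X_XX
14) XX__X_
X__X__
___XX_
__X___
X_XX__
__X_XX
15) XX__X_
X__X__
X__XX_
XXX___
__XX__
__X_XX
16) XX__X_
X__X__
X__XXX
XXX_XX
__XX_X
__X_XX
17) XX__X_
X__X__
X_XXXX
X__XXX
___X_X
__X_XX
18) XX_X_X
X__XX_
X_XXXX
X__XXX
___X_X
__X_XX
19) XX_X_X
X__XX_
X_XX_X
X_____
___XXX
__X_XX
20) XX_X_X
X__XX_
X_XX_X
X_X___
_XX_XX
____XX
21) XXX_XX
X___X_
X_XX_X
X_X___
_XX_XX
____XX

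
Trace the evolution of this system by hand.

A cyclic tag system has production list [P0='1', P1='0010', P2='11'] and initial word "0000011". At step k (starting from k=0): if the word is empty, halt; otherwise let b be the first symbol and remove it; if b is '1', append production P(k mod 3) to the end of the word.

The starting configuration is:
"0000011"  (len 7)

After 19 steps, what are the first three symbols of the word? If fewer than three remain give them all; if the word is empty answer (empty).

gen 0: "0000011"  (len 7)
gen 1: "000011"  (len 6)
gen 2: "00011"  (len 5)
gen 3: "0011"  (len 4)
gen 4: "011"  (len 3)
gen 5: "11"  (len 2)
gen 6: "111"  (len 3)
gen 7: "111"  (len 3)
gen 8: "110010"  (len 6)
gen 9: "1001011"  (len 7)
gen 10: "0010111"  (len 7)
gen 11: "010111"  (len 6)
gen 12: "10111"  (len 5)
gen 13: "01111"  (len 5)
gen 14: "1111"  (len 4)
gen 15: "11111"  (len 5)
gen 16: "11111"  (len 5)
gen 17: "11110010"  (len 8)
gen 18: "111001011"  (len 9)
gen 19: "110010111"  (len 9)

110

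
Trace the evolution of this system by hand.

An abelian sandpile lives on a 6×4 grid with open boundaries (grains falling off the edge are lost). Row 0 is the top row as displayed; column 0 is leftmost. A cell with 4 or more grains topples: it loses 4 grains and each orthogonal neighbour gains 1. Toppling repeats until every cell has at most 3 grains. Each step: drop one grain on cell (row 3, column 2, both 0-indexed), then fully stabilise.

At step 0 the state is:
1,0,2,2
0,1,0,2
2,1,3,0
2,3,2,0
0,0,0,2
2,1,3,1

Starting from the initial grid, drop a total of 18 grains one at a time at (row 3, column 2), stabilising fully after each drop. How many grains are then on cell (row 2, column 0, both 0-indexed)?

1

0) 1,0,2,2
0,1,0,2
2,1,3,0
2,3,2,0
0,0,0,2
2,1,3,1
1) 1,0,2,2
0,1,0,2
2,1,3,0
2,3,3,0
0,0,0,2
2,1,3,1
2) 1,0,2,2
0,1,1,2
2,3,0,1
3,0,2,1
0,1,1,2
2,1,3,1
3) 1,0,2,2
0,1,1,2
2,3,0,1
3,0,3,1
0,1,1,2
2,1,3,1
4) 1,0,2,2
0,1,1,2
2,3,1,1
3,1,0,2
0,1,2,2
2,1,3,1
5) 1,0,2,2
0,1,1,2
2,3,1,1
3,1,1,2
0,1,2,2
2,1,3,1
6) 1,0,2,2
0,1,1,2
2,3,1,1
3,1,2,2
0,1,2,2
2,1,3,1
7) 1,0,2,2
0,1,1,2
2,3,1,1
3,1,3,2
0,1,2,2
2,1,3,1
8) 1,0,2,2
0,1,1,2
2,3,2,1
3,2,0,3
0,1,3,2
2,1,3,1
9) 1,0,2,2
0,1,1,2
2,3,2,1
3,2,1,3
0,1,3,2
2,1,3,1
10) 1,0,2,2
0,1,1,2
2,3,2,1
3,2,2,3
0,1,3,2
2,1,3,1
11) 1,0,2,2
0,1,1,2
2,3,2,1
3,2,3,3
0,1,3,2
2,1,3,1
12) 1,0,2,2
0,1,1,2
2,3,3,2
3,3,2,1
0,2,2,0
2,2,0,3
13) 1,0,2,2
0,1,1,2
2,3,3,2
3,3,3,1
0,2,2,0
2,2,0,3
14) 1,0,2,2
1,2,2,2
0,2,1,3
1,2,2,2
1,3,3,0
2,2,0,3
15) 1,0,2,2
1,2,2,2
0,2,1,3
1,2,3,2
1,3,3,0
2,2,0,3
16) 1,0,2,2
1,2,2,2
0,3,2,3
2,0,2,3
2,1,1,1
2,3,1,3
17) 1,0,2,2
1,2,2,2
0,3,2,3
2,0,3,3
2,1,1,1
2,3,1,3
18) 1,0,2,2
1,3,3,3
1,0,1,1
2,2,2,1
2,1,2,2
2,3,1,3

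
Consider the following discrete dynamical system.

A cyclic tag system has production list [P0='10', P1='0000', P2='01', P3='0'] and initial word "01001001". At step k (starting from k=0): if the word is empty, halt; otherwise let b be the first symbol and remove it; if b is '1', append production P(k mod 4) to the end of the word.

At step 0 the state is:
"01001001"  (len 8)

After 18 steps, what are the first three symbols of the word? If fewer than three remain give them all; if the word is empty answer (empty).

(empty)

t=0: "01001001"  (len 8)
t=1: "1001001"  (len 7)
t=2: "0010010000"  (len 10)
t=3: "010010000"  (len 9)
t=4: "10010000"  (len 8)
t=5: "001000010"  (len 9)
t=6: "01000010"  (len 8)
t=7: "1000010"  (len 7)
t=8: "0000100"  (len 7)
t=9: "000100"  (len 6)
t=10: "00100"  (len 5)
t=11: "0100"  (len 4)
t=12: "100"  (len 3)
t=13: "0010"  (len 4)
t=14: "010"  (len 3)
t=15: "10"  (len 2)
t=16: "00"  (len 2)
t=17: "0"  (len 1)
t=18: (halted — word empty)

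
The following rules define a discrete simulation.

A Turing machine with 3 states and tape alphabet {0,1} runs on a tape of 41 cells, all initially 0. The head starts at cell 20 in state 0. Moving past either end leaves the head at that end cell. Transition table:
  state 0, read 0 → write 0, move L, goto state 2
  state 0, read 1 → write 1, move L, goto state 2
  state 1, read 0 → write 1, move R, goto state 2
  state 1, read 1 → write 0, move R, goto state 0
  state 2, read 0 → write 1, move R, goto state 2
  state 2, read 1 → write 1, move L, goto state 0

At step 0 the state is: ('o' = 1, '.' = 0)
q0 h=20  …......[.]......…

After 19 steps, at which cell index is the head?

k=0  q0 h=20  …......[.]......…
k=1  q2 h=19  …......[.]......…
k=2  q2 h=20  ….....o[.]......…
k=3  q2 h=21  …....oo[.]......…
k=4  q2 h=22  …...ooo[.]......…
k=5  q2 h=23  …..oooo[.]......…
k=6  q2 h=24  ….ooooo[.]......…
k=7  q2 h=25  …oooooo[.]......…
k=8  q2 h=26  …oooooo[.]......…
k=9  q2 h=27  …oooooo[.]......…
k=10  q2 h=28  …oooooo[.]......…
k=11  q2 h=29  …oooooo[.]......…
k=12  q2 h=30  …oooooo[.]......…
k=13  q2 h=31  …oooooo[.]......…
k=14  q2 h=32  …oooooo[.]......…
k=15  q2 h=33  …oooooo[.]......…
k=16  q2 h=34  …oooooo[.]......|
k=17  q2 h=35  …oooooo[.].....|
k=18  q2 h=36  …oooooo[.]....|
k=19  q2 h=37  …oooooo[.]...|

37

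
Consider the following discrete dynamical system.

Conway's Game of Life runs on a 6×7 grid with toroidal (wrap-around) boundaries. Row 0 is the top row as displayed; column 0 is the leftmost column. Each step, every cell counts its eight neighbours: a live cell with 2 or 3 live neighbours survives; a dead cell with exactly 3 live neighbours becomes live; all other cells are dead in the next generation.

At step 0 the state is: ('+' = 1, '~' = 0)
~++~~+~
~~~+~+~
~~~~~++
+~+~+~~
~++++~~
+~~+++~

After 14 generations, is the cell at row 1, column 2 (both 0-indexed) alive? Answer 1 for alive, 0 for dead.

0

gen 0: ~++~~+~
~~~+~+~
~~~~~++
+~+~+~~
~++++~~
+~~+++~
gen 1: ~++~~+~
~~+~~+~
~~~+~++
+~+~+~+
+~~~~~+
+~~~~++
gen 2: +++~++~
~+++~+~
++++~~~
~+~++~~
~~~~~~~
~~~~~+~
gen 3: +~~~~+~
~~~~~+~
+~~~~~~
++~++~~
~~~~+~~
~+~~+++
gen 4: +~~~~~~
~~~~~~~
++~~+~+
++~++~~
~++~~~+
+~~~+~+
gen 5: +~~~~~+
~+~~~~+
~++++++
~~~++~~
~~+~+~+
~~~~~++
gen 6: ~~~~~~~
~+~++~~
~+~~~~+
++~~~~+
~~~~+~+
~~~~~~~
gen 7: ~~~~~~~
+~+~~~~
~+~~~++
~+~~~~+
~~~~~++
~~~~~~~
gen 8: ~~~~~~~
++~~~~+
~++~~++
~~~~~~~
+~~~~++
~~~~~~~
gen 9: +~~~~~~
~++~~++
~++~~++
~+~~~~~
~~~~~~+
~~~~~~+
gen 10: ++~~~+~
~~+~~+~
~~~~~++
~++~~++
+~~~~~~
+~~~~~+
gen 11: ++~~~+~
++~~++~
+++~+~~
~+~~~+~
~~~~~+~
~~~~~~~
gen 12: ++~~++~
~~~+++~
~~+++~~
+++~+++
~~~~~~~
~~~~~~+
gen 13: +~~+~~~
~+~~~~+
+~~~~~~
+++~+++
~+~~~~~
+~~~~++
gen 14: ~+~~~+~
~+~~~~+
~~+~~~~
~~+~~++
~~+~+~~
++~~~~+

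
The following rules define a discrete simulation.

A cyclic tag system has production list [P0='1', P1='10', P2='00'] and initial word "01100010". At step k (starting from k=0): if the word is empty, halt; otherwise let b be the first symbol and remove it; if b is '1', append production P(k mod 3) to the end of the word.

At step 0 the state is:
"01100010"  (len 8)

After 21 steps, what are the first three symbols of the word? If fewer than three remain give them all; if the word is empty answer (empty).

(empty)

t=0: "01100010"  (len 8)
t=1: "1100010"  (len 7)
t=2: "10001010"  (len 8)
t=3: "000101000"  (len 9)
t=4: "00101000"  (len 8)
t=5: "0101000"  (len 7)
t=6: "101000"  (len 6)
t=7: "010001"  (len 6)
t=8: "10001"  (len 5)
t=9: "000100"  (len 6)
t=10: "00100"  (len 5)
t=11: "0100"  (len 4)
t=12: "100"  (len 3)
t=13: "001"  (len 3)
t=14: "01"  (len 2)
t=15: "1"  (len 1)
t=16: "1"  (len 1)
t=17: "10"  (len 2)
t=18: "000"  (len 3)
t=19: "00"  (len 2)
t=20: "0"  (len 1)
t=21: (halted — word empty)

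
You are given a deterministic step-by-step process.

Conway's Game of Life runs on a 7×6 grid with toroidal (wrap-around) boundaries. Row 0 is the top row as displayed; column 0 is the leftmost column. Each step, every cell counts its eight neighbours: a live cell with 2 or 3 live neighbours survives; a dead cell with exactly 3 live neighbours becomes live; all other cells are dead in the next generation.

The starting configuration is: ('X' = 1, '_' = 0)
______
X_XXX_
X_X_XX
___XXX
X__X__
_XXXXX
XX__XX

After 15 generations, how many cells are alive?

gen 0: ______
X_XXX_
X_X_XX
___XXX
X__X__
_XXXXX
XX__XX
gen 1: __X___
X_X_X_
X_X___
_XX___
XX____
______
_X____
gen 2: __XX__
__X__X
X_X__X
__X___
XXX___
XX____
______
gen 3: __XX__
X_X_XX
X_XX_X
__XX_X
X_X___
X_X___
_XX___
gen 4: X___XX
X_____
______
_____X
X_X__X
X_XX__
______
gen 5: X____X
X_____
______
X____X
X_XXXX
X_XX_X
XX_XX_
gen 6: ____X_
X____X
X____X
XX_X__
__X___
______
___X__
gen 7: ____XX
X___X_
____X_
XXX__X
_XX___
______
______
gen 8: ____XX
___XX_
___XX_
X_XX_X
__X___
______
______
gen 9: ___XXX
______
______
_XX__X
_XXX__
______
______
gen 10: ____X_
____X_
______
XX_X__
XX_X__
__X___
____X_
gen 11: ___XXX
______
______
XX____
X__X__
_XXX__
___X__
gen 12: ___XX_
____X_
______
XX____
X__X__
_X_XX_
______
gen 13: ___XX_
___XX_
______
XX____
X__XXX
__XXX_
__X___
gen 14: __X_X_
___XX_
______
XX__X_
X_____
_XX___
__X___
gen 15: __X_X_
___XX_
___XXX
XX___X
X_X__X
_XX___
__X___

16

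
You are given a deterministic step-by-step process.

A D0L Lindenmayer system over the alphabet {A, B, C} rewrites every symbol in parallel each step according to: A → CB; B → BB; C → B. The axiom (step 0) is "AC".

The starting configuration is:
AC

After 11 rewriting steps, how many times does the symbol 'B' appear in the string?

2560

0) AC
1) CBB
2) BBBBB
3) BBBBBBBBBB
4) BBBBBBBBBBBBBBBBBBBB
5) BBBBBBBBBBBBBBBBBBBBBBBBBBBBBBBBBBBBBBBB
6) BBBBBBBBBBBBBBBBBBBBBBBBBBBBBBBBBBBBBBBBBBBBBBBBBBBBBBBBBBBBBBBBBBBBBBBBBBBBBBBB
7) BBBBBBBBBBBBBBBBBBBBBBBBBBBBBBBBBBBBBBBBBBBBBBBBBBBBBBBBBB…BBBBBBBBBBBBBBBBBBBBBBBBBBBBBBBBBBBBBBBBBBBBBBBBBBBBBBBBBB  (len 160)
8) BBBBBBBBBBBBBBBBBBBBBBBBBBBBBBBBBBBBBBBBBBBBBBBBBBBBBBBBBB…BBBBBBBBBBBBBBBBBBBBBBBBBBBBBBBBBBBBBBBBBBBBBBBBBBBBBBBBBB  (len 320)
9) BBBBBBBBBBBBBBBBBBBBBBBBBBBBBBBBBBBBBBBBBBBBBBBBBBBBBBBBBB…BBBBBBBBBBBBBBBBBBBBBBBBBBBBBBBBBBBBBBBBBBBBBBBBBBBBBBBBBB  (len 640)
10) BBBBBBBBBBBBBBBBBBBBBBBBBBBBBBBBBBBBBBBBBBBBBBBBBBBBBBBBBB…BBBBBBBBBBBBBBBBBBBBBBBBBBBBBBBBBBBBBBBBBBBBBBBBBBBBBBBBBB  (len 1280)
11) BBBBBBBBBBBBBBBBBBBBBBBBBBBBBBBBBBBBBBBBBBBBBBBBBBBBBBBBBB…BBBBBBBBBBBBBBBBBBBBBBBBBBBBBBBBBBBBBBBBBBBBBBBBBBBBBBBBBB  (len 2560)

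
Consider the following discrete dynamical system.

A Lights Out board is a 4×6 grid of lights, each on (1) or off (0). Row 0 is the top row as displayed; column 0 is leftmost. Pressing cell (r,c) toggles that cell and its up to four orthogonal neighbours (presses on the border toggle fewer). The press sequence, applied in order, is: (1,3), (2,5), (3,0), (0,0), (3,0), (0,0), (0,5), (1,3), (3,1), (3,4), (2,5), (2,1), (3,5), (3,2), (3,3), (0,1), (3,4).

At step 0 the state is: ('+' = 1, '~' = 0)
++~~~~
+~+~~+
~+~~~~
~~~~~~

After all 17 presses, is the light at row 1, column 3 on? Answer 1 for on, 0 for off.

[0] ++~~~~
+~+~~+
~+~~~~
~~~~~~
[1] ++~+~~
+~~+++
~+~+~~
~~~~~~
[2] ++~+~~
+~~++~
~+~+++
~~~~~+
[3] ++~+~~
+~~++~
++~+++
++~~~+
[4] ~~~+~~
~~~++~
++~+++
++~~~+
[5] ~~~+~~
~~~++~
~+~+++
~~~~~+
[6] ++~+~~
+~~++~
~+~+++
~~~~~+
[7] ++~+++
+~~+++
~+~+++
~~~~~+
[8] ++~~++
+~+~~+
~+~~++
~~~~~+
[9] ++~~++
+~+~~+
~~~~++
+++~~+
[10] ++~~++
+~+~~+
~~~~~+
+++++~
[11] ++~~++
+~+~~~
~~~~+~
++++++
[12] ++~~++
+++~~~
+++~+~
+~++++
[13] ++~~++
+++~~~
+++~++
+~++~~
[14] ++~~++
+++~~~
++~~++
++~~~~
[15] ++~~++
+++~~~
++~+++
+++++~
[16] ~~+~++
+~+~~~
++~+++
+++++~
[17] ~~+~++
+~+~~~
++~+~+
+++~~+

0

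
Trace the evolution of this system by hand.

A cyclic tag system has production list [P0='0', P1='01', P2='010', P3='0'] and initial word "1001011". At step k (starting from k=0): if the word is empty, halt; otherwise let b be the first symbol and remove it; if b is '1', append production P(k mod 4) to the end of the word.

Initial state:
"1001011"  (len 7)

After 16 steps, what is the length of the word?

3

t=0: "1001011"  (len 7)
t=1: "0010110"  (len 7)
t=2: "010110"  (len 6)
t=3: "10110"  (len 5)
t=4: "01100"  (len 5)
t=5: "1100"  (len 4)
t=6: "10001"  (len 5)
t=7: "0001010"  (len 7)
t=8: "001010"  (len 6)
t=9: "01010"  (len 5)
t=10: "1010"  (len 4)
t=11: "010010"  (len 6)
t=12: "10010"  (len 5)
t=13: "00100"  (len 5)
t=14: "0100"  (len 4)
t=15: "100"  (len 3)
t=16: "000"  (len 3)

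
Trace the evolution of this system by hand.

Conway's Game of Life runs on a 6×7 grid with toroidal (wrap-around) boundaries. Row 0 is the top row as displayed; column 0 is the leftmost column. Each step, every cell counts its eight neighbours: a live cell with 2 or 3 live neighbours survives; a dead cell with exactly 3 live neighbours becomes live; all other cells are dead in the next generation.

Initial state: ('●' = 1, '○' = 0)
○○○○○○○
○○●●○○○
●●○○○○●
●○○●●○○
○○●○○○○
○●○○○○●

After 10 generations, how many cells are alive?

gen 0: ○○○○○○○
○○●●○○○
●●○○○○●
●○○●●○○
○○●○○○○
○●○○○○●
gen 1: ○○●○○○○
●●●○○○○
●●○○●○●
●○●●○○●
●●●●○○○
○○○○○○○
gen 2: ○○●○○○○
○○●●○○●
○○○○○●○
○○○○●●○
●○○●○○●
○○○●○○○
gen 3: ○○●○○○○
○○●●○○○
○○○●○●●
○○○○●●○
○○○●○●●
○○●●○○○
gen 4: ○●○○○○○
○○●●●○○
○○●●○●●
○○○●○○○
○○●●○●●
○○●●●○○
gen 5: ○●○○○○○
○●○○●●○
○○○○○●○
○○○○○○○
○○○○○●○
○●○○●●○
gen 6: ●●●○○○○
○○○○●●○
○○○○●●○
○○○○○○○
○○○○●●○
○○○○●●○
gen 7: ○●○●○○●
○●○●●●●
○○○○●●○
○○○○○○○
○○○○●●○
○●○●●●●
gen 8: ○●○○○○○
○○○●○○●
○○○●○○●
○○○○○○○
○○○●○○●
○○○●○○●
gen 9: ●○●○○○○
●○●○○○○
○○○○○○○
○○○○○○○
○○○○○○○
●○●○○○○
gen 10: ●○●●○○●
○○○○○○○
○○○○○○○
○○○○○○○
○○○○○○○
○○○○○○○

4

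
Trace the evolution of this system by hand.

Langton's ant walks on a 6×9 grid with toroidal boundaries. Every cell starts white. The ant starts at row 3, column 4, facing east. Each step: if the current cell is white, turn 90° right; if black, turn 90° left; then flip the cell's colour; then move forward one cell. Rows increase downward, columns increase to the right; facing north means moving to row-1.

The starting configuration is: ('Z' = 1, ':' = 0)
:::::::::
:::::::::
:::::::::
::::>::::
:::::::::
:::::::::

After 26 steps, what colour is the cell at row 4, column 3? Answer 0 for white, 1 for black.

1

step 0: :::::::::
:::::::::
:::::::::
::::>::::
:::::::::
:::::::::
step 1: :::::::::
:::::::::
:::::::::
::::Z::::
::::v::::
:::::::::
step 2: :::::::::
:::::::::
:::::::::
::::Z::::
:::<Z::::
:::::::::
step 3: :::::::::
:::::::::
:::::::::
:::^Z::::
:::ZZ::::
:::::::::
step 4: :::::::::
:::::::::
:::::::::
:::Z>::::
:::ZZ::::
:::::::::
step 5: :::::::::
:::::::::
::::^::::
:::Z:::::
:::ZZ::::
:::::::::
step 6: :::::::::
:::::::::
::::Z>:::
:::Z:::::
:::ZZ::::
:::::::::
step 7: :::::::::
:::::::::
::::ZZ:::
:::Z:v:::
:::ZZ::::
:::::::::
step 8: :::::::::
:::::::::
::::ZZ:::
:::Z<Z:::
:::ZZ::::
:::::::::
step 9: :::::::::
:::::::::
::::^Z:::
:::ZZZ:::
:::ZZ::::
:::::::::
step 10: :::::::::
:::::::::
:::<:Z:::
:::ZZZ:::
:::ZZ::::
:::::::::
step 11: :::::::::
:::^:::::
:::Z:Z:::
:::ZZZ:::
:::ZZ::::
:::::::::
step 12: :::::::::
:::Z>::::
:::Z:Z:::
:::ZZZ:::
:::ZZ::::
:::::::::
step 13: :::::::::
:::ZZ::::
:::ZvZ:::
:::ZZZ:::
:::ZZ::::
:::::::::
step 14: :::::::::
:::ZZ::::
:::<ZZ:::
:::ZZZ:::
:::ZZ::::
:::::::::
step 15: :::::::::
:::ZZ::::
::::ZZ:::
:::vZZ:::
:::ZZ::::
:::::::::
step 16: :::::::::
:::ZZ::::
::::ZZ:::
::::>Z:::
:::ZZ::::
:::::::::
step 17: :::::::::
:::ZZ::::
::::^Z:::
:::::Z:::
:::ZZ::::
:::::::::
step 18: :::::::::
:::ZZ::::
:::<:Z:::
:::::Z:::
:::ZZ::::
:::::::::
step 19: :::::::::
:::^Z::::
:::Z:Z:::
:::::Z:::
:::ZZ::::
:::::::::
step 20: :::::::::
::<:Z::::
:::Z:Z:::
:::::Z:::
:::ZZ::::
:::::::::
step 21: ::^::::::
::Z:Z::::
:::Z:Z:::
:::::Z:::
:::ZZ::::
:::::::::
step 22: ::Z>:::::
::Z:Z::::
:::Z:Z:::
:::::Z:::
:::ZZ::::
:::::::::
step 23: ::ZZ:::::
::ZvZ::::
:::Z:Z:::
:::::Z:::
:::ZZ::::
:::::::::
step 24: ::ZZ:::::
::<ZZ::::
:::Z:Z:::
:::::Z:::
:::ZZ::::
:::::::::
step 25: ::ZZ:::::
:::ZZ::::
::vZ:Z:::
:::::Z:::
:::ZZ::::
:::::::::
step 26: ::ZZ:::::
:::ZZ::::
:<ZZ:Z:::
:::::Z:::
:::ZZ::::
:::::::::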